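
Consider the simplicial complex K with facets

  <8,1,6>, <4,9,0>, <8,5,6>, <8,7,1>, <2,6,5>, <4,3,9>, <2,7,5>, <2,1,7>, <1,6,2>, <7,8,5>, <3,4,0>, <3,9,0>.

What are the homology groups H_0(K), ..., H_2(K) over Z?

Order the vertices as 0 < 1 < 2 < 3 < 4 < 5 < 6 < 7 < 8 < 9. Listing each simplex with vertices in this order, K has dimension 2 with simplices:

  0-simplices (10): [0], [1], [2], [3], [4], [5], [6], [7], [8], [9]
  1-simplices (18): [0,3], [0,4], [0,9], [1,2], [1,6], [1,7], [1,8], [2,5], [2,6], [2,7], [3,4], [3,9], [4,9], [5,6], [5,7], [5,8], [6,8], [7,8]
  2-simplices (12): [0,3,4], [0,3,9], [0,4,9], [1,2,6], [1,2,7], [1,6,8], [1,7,8], [2,5,6], [2,5,7], [3,4,9], [5,6,8], [5,7,8]

Hence C_0 ≅ Z^10, C_1 ≅ Z^18, C_2 ≅ Z^12.

The boundary map ∂_1: C_1 → C_0 is given by ∂[p,q] = [q] − [p]. For instance
  ∂[0,3] = [3] − [0].
The resulting 10×18 matrix has rank 8, and its Smith normal form has invariant factors (1,1,1,1,1,1,1,1).

The boundary map ∂_2: C_2 → C_1 sends each 2-simplex [p,q,r] to [q,r] − [p,r] + [p,q]. For instance
  ∂[1,6,8] = [6,8] − [1,8] + [1,6],
  ∂[5,7,8] = [7,8] − [5,8] + [5,7].
As a 18×12 matrix over Z this has rank 10, with invariant factors (1,1,1,1,1,1,1,1,1,1).

From H_k ≅ ker(∂_k) / im(∂_{k+1}) we obtain:

  H_0: rank C_0 − rank ∂_1 = 10 − 8 = 2, and the invariant factors of ∂_1 are all 1, so H_0 ≅ Z^2.
  H_1: rank ker ∂_1 − rank ∂_2 = (18 − 8) − 10 = 0, and the invariant factors of ∂_2 are all 1, so H_1 ≅ 0.
  H_2: rank ker ∂_2 − rank ∂_3 = (12 − 10) − 0 = 2, and there is no ∂_3, so H_2 ≅ Z^2.

H_0 = Z^2,  H_1 = 0,  H_2 = Z^2.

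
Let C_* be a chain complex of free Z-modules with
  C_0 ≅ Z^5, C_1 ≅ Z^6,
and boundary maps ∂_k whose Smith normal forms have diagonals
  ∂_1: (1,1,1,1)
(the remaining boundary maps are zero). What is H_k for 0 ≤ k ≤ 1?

H_0 = Z,  H_1 = Z^2.

H_0: b_0 = 5 − 0 − 4 = 1; torsion from ∂_1 factors > 1: none. So H_0 = Z.
H_1: b_1 = 6 − 4 − 0 = 2; torsion from ∂_2 factors > 1: none. So H_1 = Z^2.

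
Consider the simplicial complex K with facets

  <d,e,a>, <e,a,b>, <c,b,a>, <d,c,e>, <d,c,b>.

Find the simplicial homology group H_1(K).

H_1 = Z.

We work with the vertex ordering a < b < c < d < e. The simplices of K, each written with vertices in increasing order, are:

  0-simplices (5): a, b, c, d, e
  1-simplices (10): ab, ac, ad, ae, bc, bd, be, cd, ce, de
  2-simplices (5): abc, abe, ade, bcd, cde

giving chain groups C_0 ≅ Z^5, C_1 ≅ Z^10, C_2 ≅ Z^5.

The boundary map ∂_1: C_1 → C_0 is given by ∂[p,q] = [q] − [p]. For instance
  ∂ae = e − a.
This gives a 5×10 integer matrix of rank 4; reducing to Smith normal form yields diagonal entries (1,1,1,1).

∂_2: C_2 → C_1 sends each 2-simplex [p,q,r] to [q,r] − [p,r] + [p,q]. For instance
  ∂abc = bc − ac + ab,
  ∂cde = de − ce + cd.
As a 10×5 matrix over Z this has rank 5, with invariant factors (1,1,1,1,1).

Now H_k = ker ∂_k / im ∂_{k+1}, so:

  H_1: rank ker ∂_1 − rank ∂_2 = (10 − 4) − 5 = 1, and the invariant factors of ∂_2 are all 1, so H_1 = Z.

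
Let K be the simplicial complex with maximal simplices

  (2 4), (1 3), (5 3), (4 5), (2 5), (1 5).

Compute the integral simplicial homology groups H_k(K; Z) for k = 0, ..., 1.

We work with the vertex ordering 1 < 2 < 3 < 4 < 5. The simplices of K, each written with vertices in increasing order, are:

  0-simplices (5): [1], [2], [3], [4], [5]
  1-simplices (6): [1,3], [1,5], [2,4], [2,5], [3,5], [4,5]

so the chain groups are C_0 ≅ Z^5, C_1 ≅ Z^6.

∂_1: C_1 → C_0 sends each edge [p,q] (with p < q) to q − p.
This gives a 5×6 integer matrix of rank 4; reducing to Smith normal form yields diagonal entries (1,1,1,1).

Computing H_k = (kernel of ∂_k) / (image of ∂_{k+1}):

  H_0: rank C_0 − rank ∂_1 = 5 − 4 = 1, and the invariant factors of ∂_1 are all 1, so H_0 ≅ Z.
  H_1: rank ker ∂_1 − rank ∂_2 = (6 − 4) − 0 = 2, and there is no ∂_2, so H_1 ≅ Z^2.

(K is a triangulation of a wedge of 2 circles.)

H_0 ≅ Z,  H_1 ≅ Z^2.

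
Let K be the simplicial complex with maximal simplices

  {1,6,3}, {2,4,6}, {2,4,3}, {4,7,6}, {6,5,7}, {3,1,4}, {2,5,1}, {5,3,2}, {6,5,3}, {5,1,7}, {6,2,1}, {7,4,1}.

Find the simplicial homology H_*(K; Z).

H_0 ≅ Z,  H_1 ≅ Z/2,  H_2 = 0.

Fix the vertex order 1 < 2 < 3 < 4 < 5 < 6 < 7 and write every simplex with vertices in increasing order. Then dim K = 2 and the simplices of K are:

  0-simplices (7): [1], [2], [3], [4], [5], [6], [7]
  1-simplices (18): [1,2], [1,3], [1,4], [1,5], [1,6], [1,7], [2,3], [2,4], [2,5], [2,6], [3,4], [3,5], [3,6], [4,6], [4,7], [5,6], [5,7], [6,7]
  2-simplices (12): [1,2,5], [1,2,6], [1,3,4], [1,3,6], [1,4,7], [1,5,7], [2,3,4], [2,3,5], [2,4,6], [3,5,6], [4,6,7], [5,6,7]

giving chain groups C_0 ≅ Z^7, C_1 ≅ Z^18, C_2 ≅ Z^12.

The boundary map ∂_1: C_1 → C_0 maps an edge to its endpoints' difference, ∂[p,q] = q − p.
As a 7×18 matrix over Z this has rank 6, with invariant factors (1,1,1,1,1,1).

∂_2: C_2 → C_1 sends each 2-simplex [p,q,r] to [q,r] − [p,r] + [p,q]. For instance
  ∂[5,6,7] = [6,7] − [5,7] + [5,6],
  ∂[1,2,6] = [2,6] − [1,6] + [1,2].
As a 18×12 matrix over Z this has rank 12, with invariant factors (1,1,1,1,1,1,1,1,1,1,1,2).

Now H_k = ker ∂_k / im ∂_{k+1}, so:

  H_0: rank C_0 − rank ∂_1 = 7 − 6 = 1, and the invariant factors of ∂_1 are all 1, so H_0 ≅ Z.
  H_1: rank ker ∂_1 − rank ∂_2 = (18 − 6) − 12 = 0, and ∂_2 has invariant factor 2 > 1, so H_1 ≅ Z/2.
  H_2: rank ker ∂_2 − rank ∂_3 = (12 − 12) − 0 = 0, and there is no ∂_3, so H_2 ≅ 0.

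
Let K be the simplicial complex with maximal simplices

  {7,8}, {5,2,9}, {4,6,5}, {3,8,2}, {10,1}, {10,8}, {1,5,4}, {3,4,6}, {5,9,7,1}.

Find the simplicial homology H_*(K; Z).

Order the vertices as 1 < 2 < 3 < 4 < 5 < 6 < 7 < 8 < 9 < 10. Listing each simplex with vertices in this order, K has dimension 3 with simplices:

  0-simplices (10): [1], [2], [3], [4], [5], [6], [7], [8], [9], [10]
  1-simplices (20): [1,4], [1,5], [1,7], [1,9], [1,10], [2,3], [2,5], [2,8], [2,9], [3,4], [3,6], [3,8], [4,5], [4,6], [5,6], [5,7], [5,9], [7,8], [7,9], [8,10]
  2-simplices (9): [1,4,5], [1,5,7], [1,5,9], [1,7,9], [2,3,8], [2,5,9], [3,4,6], [4,5,6], [5,7,9]
  3-simplices (1): [1,5,7,9]

giving chain groups C_0 ≅ Z^10, C_1 ≅ Z^20, C_2 ≅ Z^9, C_3 ≅ Z^1.

The boundary map ∂_1: C_1 → C_0 maps an edge to its endpoints' difference, ∂[p,q] = q − p. For instance
  ∂[4,6] = [6] − [4].
As a 10×20 matrix over Z this has rank 9, with invariant factors (1,1,1,1,1,1,1,1,1).

Boundary ∂_2: C_2 → C_1 sends each 2-simplex [p,q,r] to [q,r] − [p,r] + [p,q]. For instance
  ∂[1,7,9] = [7,9] − [1,9] + [1,7],
  ∂[4,5,6] = [5,6] − [4,6] + [4,5].
The resulting 20×9 matrix has rank 8, and its Smith normal form has invariant factors (1,1,1,1,1,1,1,1).

Boundary ∂_3: C_3 → C_2 sends each 3-simplex σ to the alternating sum Σ_i (−1)^i (σ with its i-th vertex removed). For instance
  ∂[1,5,7,9] = [5,7,9] − [1,7,9] + [1,5,9] − [1,5,7].
This gives a 9×1 integer matrix of rank 1; reducing to Smith normal form yields diagonal entries (1).

Reading off H_k = ker ∂_k / im ∂_{k+1}:

  H_0: rank C_0 − rank ∂_1 = 10 − 9 = 1, and the invariant factors of ∂_1 are all 1, so H_0 = Z.
  H_1: rank ker ∂_1 − rank ∂_2 = (20 − 9) − 8 = 3, and the invariant factors of ∂_2 are all 1, so H_1 = Z^3.
  H_2: rank ker ∂_2 − rank ∂_3 = (9 − 8) − 1 = 0, and the invariant factors of ∂_3 are all 1, so H_2 = 0.
  H_3: rank ker ∂_3 − rank ∂_4 = (1 − 1) − 0 = 0, and there is no ∂_4, so H_3 = 0.

As a check, the Euler characteristic is 10 − 20 + 9 − 1 = -2, which agrees with 1 − 3 + 0 − 0 = -2.

H_0 = Z,  H_1 = Z^3,  H_2 = 0,  H_3 = 0.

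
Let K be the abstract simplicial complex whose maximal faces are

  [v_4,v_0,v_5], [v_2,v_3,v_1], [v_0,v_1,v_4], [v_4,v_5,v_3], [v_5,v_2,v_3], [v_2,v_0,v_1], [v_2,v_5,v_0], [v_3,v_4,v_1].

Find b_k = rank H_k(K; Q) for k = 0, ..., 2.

b_0 = 1, b_1 = 0, b_2 = 1.

Take the total order v_0 < v_1 < v_2 < v_3 < v_4 < v_5 on the vertex set. Then K (dimension 2) consists of the simplices:

  0-simplices (6): [v_0], [v_1], [v_2], [v_3], [v_4], [v_5]
  1-simplices (12): [v_0,v_1], [v_0,v_2], [v_0,v_4], [v_0,v_5], [v_1,v_2], [v_1,v_3], [v_1,v_4], [v_2,v_3], [v_2,v_5], [v_3,v_4], [v_3,v_5], [v_4,v_5]
  2-simplices (8): [v_0,v_1,v_2], [v_0,v_1,v_4], [v_0,v_2,v_5], [v_0,v_4,v_5], [v_1,v_2,v_3], [v_1,v_3,v_4], [v_2,v_3,v_5], [v_3,v_4,v_5]

giving chain groups C_0 ≅ Z^6, C_1 ≅ Z^12, C_2 ≅ Z^8.

The boundary map ∂_1: C_1 → C_0 is given by ∂[p,q] = [q] − [p].
The 6×12 boundary matrix has rank 5 and Smith normal form diag(1,1,1,1,1).

Boundary ∂_2: C_2 → C_1 acts by ∂[p,q,r] = [q,r] − [p,r] + [p,q]. For instance
  ∂[v_0,v_2,v_5] = [v_2,v_5] − [v_0,v_5] + [v_0,v_2],
  ∂[v_0,v_1,v_4] = [v_1,v_4] − [v_0,v_4] + [v_0,v_1].
The 12×8 boundary matrix has rank 7 and Smith normal form diag(1,1,1,1,1,1,1).

Now H_k = ker ∂_k / im ∂_{k+1}, so:

  H_0: rank C_0 − rank ∂_1 = 6 − 5 = 1, and the invariant factors of ∂_1 are all 1, so H_0 ≅ Z.
  H_1: rank ker ∂_1 − rank ∂_2 = (12 − 5) − 7 = 0, and the invariant factors of ∂_2 are all 1, so H_1 ≅ 0.
  H_2: rank ker ∂_2 − rank ∂_3 = (8 − 7) − 0 = 1, and there is no ∂_3, so H_2 ≅ Z.

As a check, the Euler characteristic is 6 − 12 + 8 = 2, which agrees with 1 − 0 + 1 = 2.

Hence the Betti numbers are b_0 = 1, b_1 = 0, b_2 = 1.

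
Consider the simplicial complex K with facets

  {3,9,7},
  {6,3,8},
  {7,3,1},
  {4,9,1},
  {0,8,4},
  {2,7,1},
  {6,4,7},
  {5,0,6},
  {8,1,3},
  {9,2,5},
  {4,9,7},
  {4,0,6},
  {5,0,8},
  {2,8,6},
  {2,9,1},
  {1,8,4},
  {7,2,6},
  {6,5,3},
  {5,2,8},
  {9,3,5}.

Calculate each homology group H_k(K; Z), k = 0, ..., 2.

H_0 = Z,  H_1 = Z ⊕ Z/2Z,  H_2 = 0.

We work with the vertex ordering 0 < 1 < 2 < 3 < 4 < 5 < 6 < 7 < 8 < 9. The simplices of K, each written with vertices in increasing order, are:

  0-simplices (10): [0], [1], [2], [3], [4], [5], [6], [7], [8], [9]
  1-simplices (30): (30 of them)
  2-simplices (20): (20 of them)

so the chain groups are C_0 ≅ Z^10, C_1 ≅ Z^30, C_2 ≅ Z^20.

Boundary ∂_1: C_1 → C_0 sends each edge [p,q] (with p < q) to q − p. For instance
  ∂[6,8] = [8] − [6].
The 10×30 boundary matrix has rank 9 and Smith normal form diag(1,1,1,1,1,1,1,1,1).

The boundary map ∂_2: C_2 → C_1 maps a triangle to the signed sum of its edges. For instance
  ∂[2,6,7] = [6,7] − [2,7] + [2,6],
  ∂[2,5,9] = [5,9] − [2,9] + [2,5].
As a 30×20 matrix over Z this has rank 20, with invariant factors (1,1,1,1,1,1,1,1,1,1,1,1,1,1,1,1,1,1,1,2).

From H_k ≅ ker(∂_k) / im(∂_{k+1}) we obtain:

  H_0: rank C_0 − rank ∂_1 = 10 − 9 = 1, and the invariant factors of ∂_1 are all 1, so H_0 ≅ Z.
  H_1: rank ker ∂_1 − rank ∂_2 = (30 − 9) − 20 = 1, and ∂_2 has invariant factor 2 > 1, so H_1 ≅ Z ⊕ Z/2Z.
  H_2: rank ker ∂_2 − rank ∂_3 = (20 − 20) − 0 = 0, and there is no ∂_3, so H_2 ≅ 0.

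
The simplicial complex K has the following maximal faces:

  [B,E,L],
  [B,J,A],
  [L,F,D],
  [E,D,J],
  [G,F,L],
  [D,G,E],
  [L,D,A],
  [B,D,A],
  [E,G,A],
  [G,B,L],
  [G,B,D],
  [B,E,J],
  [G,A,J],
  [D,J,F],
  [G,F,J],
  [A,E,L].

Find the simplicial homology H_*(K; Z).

H_0 ≅ Z,  H_1 ≅ Z^2,  H_2 ≅ Z.

K has 8 vertices, 24 edges, 16 triangles.
rank ∂_0 = 0, rank ∂_1 = 7 ⇒ b_0 = 8 − 0 − 7 = 1; all invariant factors of ∂_1 are 1 so no torsion. So H_0 = Z.
rank ∂_1 = 7, rank ∂_2 = 15 ⇒ b_1 = 24 − 7 − 15 = 2; all invariant factors of ∂_2 are 1 so no torsion. So H_1 = Z^2.
rank ∂_2 = 15, rank ∂_3 = 0 ⇒ b_2 = 16 − 15 − 0 = 1. So H_2 = Z.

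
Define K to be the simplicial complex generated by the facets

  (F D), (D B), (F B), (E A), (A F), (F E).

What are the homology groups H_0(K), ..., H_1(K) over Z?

H_0 ≅ Z,  H_1 ≅ Z^2.

Take the total order A < B < D < E < F on the vertex set. Then K (dimension 1) consists of the simplices:

  0-simplices (5): A, B, D, E, F
  1-simplices (6): AE, AF, BD, BF, DF, EF

Hence C_0 ≅ Z^5, C_1 ≅ Z^6.

The boundary map ∂_1: C_1 → C_0 is given by ∂[p,q] = [q] − [p]. For instance
  ∂BF = F − B.
As a 5×6 matrix over Z this has rank 4, with invariant factors (1,1,1,1).

Reading off H_k = ker ∂_k / im ∂_{k+1}:

  H_0: rank C_0 − rank ∂_1 = 5 − 4 = 1, and the invariant factors of ∂_1 are all 1, so H_0 ≅ Z.
  H_1: rank ker ∂_1 − rank ∂_2 = (6 − 4) − 0 = 2, and there is no ∂_2, so H_1 ≅ Z^2.

As a check, the Euler characteristic is 5 − 6 = -1, which agrees with 1 − 2 = -1.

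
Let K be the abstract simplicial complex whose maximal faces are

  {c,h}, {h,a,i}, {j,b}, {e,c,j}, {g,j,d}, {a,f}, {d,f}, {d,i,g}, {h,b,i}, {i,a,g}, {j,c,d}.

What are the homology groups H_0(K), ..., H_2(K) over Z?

H_0 = Z,  H_1 = Z^3,  H_2 = 0.

Fix the vertex order a < b < c < d < e < f < g < h < i < j and write every simplex with vertices in increasing order. Then dim K = 2 and the simplices of K are:

  0-simplices (10): a, b, c, d, e, f, g, h, i, j
  1-simplices (19): af, ag, ah, ai, bh, bi, bj, cd, ce, ch, cj, df, dg, di, dj, ej, gi, gj, hi
  2-simplices (7): agi, ahi, bhi, cdj, cej, dgi, dgj

Hence C_0 ≅ Z^10, C_1 ≅ Z^19, C_2 ≅ Z^7.

Boundary ∂_1: C_1 → C_0 maps an edge to its endpoints' difference, ∂[p,q] = q − p. For instance
  ∂dj = j − d.
This gives a 10×19 integer matrix of rank 9; reducing to Smith normal form yields diagonal entries (1,1,1,1,1,1,1,1,1).

The boundary map ∂_2: C_2 → C_1 maps a triangle to the signed sum of its edges. For instance
  ∂bhi = hi − bi + bh,
  ∂dgj = gj − dj + dg.
The 19×7 boundary matrix has rank 7 and Smith normal form diag(1,1,1,1,1,1,1).

Reading off H_k = ker ∂_k / im ∂_{k+1}:

  H_0: rank C_0 − rank ∂_1 = 10 − 9 = 1, and the invariant factors of ∂_1 are all 1, so H_0 = Z.
  H_1: rank ker ∂_1 − rank ∂_2 = (19 − 9) − 7 = 3, and the invariant factors of ∂_2 are all 1, so H_1 = Z^3.
  H_2: rank ker ∂_2 − rank ∂_3 = (7 − 7) − 0 = 0, and there is no ∂_3, so H_2 = 0.

As a check, the Euler characteristic is 10 − 19 + 7 = -2, which agrees with 1 − 3 + 0 = -2.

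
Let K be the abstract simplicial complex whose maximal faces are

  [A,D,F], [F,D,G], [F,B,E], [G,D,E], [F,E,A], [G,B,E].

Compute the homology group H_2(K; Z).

K has 6 vertices, 12 edges, 6 triangles.
rank ∂_2 = 6, rank ∂_3 = 0 ⇒ b_2 = 6 − 6 − 0 = 0. So H_2 = 0.

H_2 ≅ 0.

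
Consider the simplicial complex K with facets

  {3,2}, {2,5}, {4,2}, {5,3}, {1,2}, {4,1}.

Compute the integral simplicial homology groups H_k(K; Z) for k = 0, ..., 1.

Take the total order 1 < 2 < 3 < 4 < 5 on the vertex set. Then K (dimension 1) consists of the simplices:

  0-simplices (5): [1], [2], [3], [4], [5]
  1-simplices (6): [1,2], [1,4], [2,3], [2,4], [2,5], [3,5]

so the chain groups are C_0 ≅ Z^5, C_1 ≅ Z^6.

Boundary ∂_1: C_1 → C_0 maps an edge to its endpoints' difference, ∂[p,q] = q − p. For instance
  ∂[1,4] = [4] − [1].
The 5×6 boundary matrix has rank 4 and Smith normal form diag(1,1,1,1).

Computing H_k = (kernel of ∂_k) / (image of ∂_{k+1}):

  H_0: rank C_0 − rank ∂_1 = 5 − 4 = 1, and the invariant factors of ∂_1 are all 1, so H_0 ≅ Z.
  H_1: rank ker ∂_1 − rank ∂_2 = (6 − 4) − 0 = 2, and there is no ∂_2, so H_1 ≅ Z^2.

H_0 = Z,  H_1 = Z^2.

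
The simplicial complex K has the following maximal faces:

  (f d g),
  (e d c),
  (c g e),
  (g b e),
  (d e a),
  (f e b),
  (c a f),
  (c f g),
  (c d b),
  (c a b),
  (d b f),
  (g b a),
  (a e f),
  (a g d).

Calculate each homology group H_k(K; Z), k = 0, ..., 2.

Order the vertices as a < b < c < d < e < f < g. Listing each simplex with vertices in this order, K has dimension 2 with simplices:

  0-simplices (7): a, b, c, d, e, f, g
  1-simplices (21): ab, ac, ad, ae, af, ag, bc, bd, be, bf, bg, cd, ce, cf, cg, de, df, dg, ef, eg, fg
  2-simplices (14): abc, abg, acf, ade, adg, aef, bcd, bdf, bef, beg, cde, ceg, cfg, dfg

Hence C_0 ≅ Z^7, C_1 ≅ Z^21, C_2 ≅ Z^14.

∂_1: C_1 → C_0 maps an edge to its endpoints' difference, ∂[p,q] = q − p. For instance
  ∂eg = g − e.
The 7×21 boundary matrix has rank 6 and Smith normal form diag(1,1,1,1,1,1).

∂_2: C_2 → C_1 maps a triangle to the signed sum of its edges. For instance
  ∂bdf = df − bf + bd,
  ∂beg = eg − bg + be.
As a 21×14 matrix over Z this has rank 13, with invariant factors (1,1,1,1,1,1,1,1,1,1,1,1,1).

From H_k ≅ ker(∂_k) / im(∂_{k+1}) we obtain:

  H_0: rank C_0 − rank ∂_1 = 7 − 6 = 1, and the invariant factors of ∂_1 are all 1, so H_0 ≅ Z.
  H_1: rank ker ∂_1 − rank ∂_2 = (21 − 6) − 13 = 2, and the invariant factors of ∂_2 are all 1, so H_1 ≅ Z^2.
  H_2: rank ker ∂_2 − rank ∂_3 = (14 − 13) − 0 = 1, and there is no ∂_3, so H_2 ≅ Z.

H_0 ≅ Z,  H_1 ≅ Z^2,  H_2 ≅ Z.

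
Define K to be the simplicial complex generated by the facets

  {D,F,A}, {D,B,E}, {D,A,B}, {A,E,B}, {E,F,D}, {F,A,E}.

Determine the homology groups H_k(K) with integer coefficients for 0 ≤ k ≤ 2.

H_0 ≅ Z,  H_1 = 0,  H_2 ≅ Z.

We work with the vertex ordering A < B < D < E < F. The simplices of K, each written with vertices in increasing order, are:

  0-simplices (5): A, B, D, E, F
  1-simplices (9): AB, AD, AE, AF, BD, BE, DE, DF, EF
  2-simplices (6): ABD, ABE, ADF, AEF, BDE, DEF

Hence C_0 ≅ Z^5, C_1 ≅ Z^9, C_2 ≅ Z^6.

Boundary ∂_1: C_1 → C_0 sends each edge [p,q] (with p < q) to q − p.
This gives a 5×9 integer matrix of rank 4; reducing to Smith normal form yields diagonal entries (1,1,1,1).

∂_2: C_2 → C_1 maps a triangle to the signed sum of its edges. For instance
  ∂ADF = DF − AF + AD,
  ∂ABE = BE − AE + AB.
As a 9×6 matrix over Z this has rank 5, with invariant factors (1,1,1,1,1).

From H_k ≅ ker(∂_k) / im(∂_{k+1}) we obtain:

  H_0: rank C_0 − rank ∂_1 = 5 − 4 = 1, and the invariant factors of ∂_1 are all 1, so H_0 ≅ Z.
  H_1: rank ker ∂_1 − rank ∂_2 = (9 − 4) − 5 = 0, and the invariant factors of ∂_2 are all 1, so H_1 ≅ 0.
  H_2: rank ker ∂_2 − rank ∂_3 = (6 − 5) − 0 = 1, and there is no ∂_3, so H_2 ≅ Z.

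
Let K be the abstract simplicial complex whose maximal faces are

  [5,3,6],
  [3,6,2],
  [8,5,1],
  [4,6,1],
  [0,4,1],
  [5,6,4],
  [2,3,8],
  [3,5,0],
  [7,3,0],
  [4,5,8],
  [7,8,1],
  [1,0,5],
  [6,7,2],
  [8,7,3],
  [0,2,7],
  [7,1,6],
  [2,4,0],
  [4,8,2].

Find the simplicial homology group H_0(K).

H_0 = Z.

Take the total order 0 < 1 < 2 < 3 < 4 < 5 < 6 < 7 < 8 on the vertex set. Then K (dimension 2) consists of the simplices:

  0-simplices (9): [0], [1], [2], [3], [4], [5], [6], [7], [8]
  1-simplices (27): (27 of them)
  2-simplices (18): [0,1,4], [0,1,5], [0,2,4], [0,2,7], [0,3,5], [0,3,7], [1,4,6], [1,5,8], [1,6,7], [1,7,8], [2,3,6], [2,3,8], [2,4,8], [2,6,7], [3,5,6], [3,7,8], [4,5,6], [4,5,8]

so the chain groups are C_0 ≅ Z^9, C_1 ≅ Z^27, C_2 ≅ Z^18.

The boundary map ∂_1: C_1 → C_0 sends each edge [p,q] (with p < q) to q − p. For instance
  ∂[5,6] = [6] − [5].
The 9×27 boundary matrix has rank 8 and Smith normal form diag(1,1,1,1,1,1,1,1).

∂_2: C_2 → C_1 acts by ∂[p,q,r] = [q,r] − [p,r] + [p,q]. For instance
  ∂[3,7,8] = [7,8] − [3,8] + [3,7],
  ∂[1,5,8] = [5,8] − [1,8] + [1,5].
This gives a 27×18 integer matrix of rank 18; reducing to Smith normal form yields diagonal entries (1,1,1,1,1,1,1,1,1,1,1,1,1,1,1,1,1,2).

From H_k ≅ ker(∂_k) / im(∂_{k+1}) we obtain:

  H_0: rank C_0 − rank ∂_1 = 9 − 8 = 1, and the invariant factors of ∂_1 are all 1, so H_0 = Z.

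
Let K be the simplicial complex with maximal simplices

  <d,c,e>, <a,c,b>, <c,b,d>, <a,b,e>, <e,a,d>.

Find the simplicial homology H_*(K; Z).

H_0 ≅ Z,  H_1 ≅ Z,  H_2 = 0.

Order the vertices as a < b < c < d < e. Listing each simplex with vertices in this order, K has dimension 2 with simplices:

  0-simplices (5): a, b, c, d, e
  1-simplices (10): ab, ac, ad, ae, bc, bd, be, cd, ce, de
  2-simplices (5): abc, abe, ade, bcd, cde

giving chain groups C_0 ≅ Z^5, C_1 ≅ Z^10, C_2 ≅ Z^5.

∂_1: C_1 → C_0 sends each edge [p,q] (with p < q) to q − p. For instance
  ∂ae = e − a.
The resulting 5×10 matrix has rank 4, and its Smith normal form has invariant factors (1,1,1,1).

∂_2: C_2 → C_1 sends each 2-simplex [p,q,r] to [q,r] − [p,r] + [p,q]. For instance
  ∂cde = de − ce + cd,
  ∂ade = de − ae + ad.
As a 10×5 matrix over Z this has rank 5, with invariant factors (1,1,1,1,1).

Computing H_k = (kernel of ∂_k) / (image of ∂_{k+1}):

  H_0: rank C_0 − rank ∂_1 = 5 − 4 = 1, and the invariant factors of ∂_1 are all 1, so H_0 ≅ Z.
  H_1: rank ker ∂_1 − rank ∂_2 = (10 − 4) − 5 = 1, and the invariant factors of ∂_2 are all 1, so H_1 ≅ Z.
  H_2: rank ker ∂_2 − rank ∂_3 = (5 − 5) − 0 = 0, and there is no ∂_3, so H_2 ≅ 0.

(K is a triangulation of the Möbius band.)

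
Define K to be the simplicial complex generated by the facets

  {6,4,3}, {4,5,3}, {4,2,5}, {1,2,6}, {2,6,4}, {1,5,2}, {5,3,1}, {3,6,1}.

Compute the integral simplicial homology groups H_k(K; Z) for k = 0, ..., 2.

H_0 ≅ Z,  H_1 = 0,  H_2 ≅ Z.

K has 6 vertices, 12 edges, 8 triangles.
rank ∂_0 = 0, rank ∂_1 = 5 ⇒ b_0 = 6 − 0 − 5 = 1; all invariant factors of ∂_1 are 1 so no torsion. So H_0 = Z.
rank ∂_1 = 5, rank ∂_2 = 7 ⇒ b_1 = 12 − 5 − 7 = 0; all invariant factors of ∂_2 are 1 so no torsion. So H_1 = 0.
rank ∂_2 = 7, rank ∂_3 = 0 ⇒ b_2 = 8 − 7 − 0 = 1. So H_2 = Z.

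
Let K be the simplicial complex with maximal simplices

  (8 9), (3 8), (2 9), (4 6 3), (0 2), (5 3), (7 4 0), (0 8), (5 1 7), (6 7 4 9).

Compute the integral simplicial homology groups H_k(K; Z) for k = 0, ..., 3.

H_0 ≅ Z,  H_1 ≅ Z^4,  H_2 = 0,  H_3 = 0.

K has 10 vertices, 19 edges, 7 triangles, 1 3-simplex.
rank ∂_0 = 0, rank ∂_1 = 9 ⇒ b_0 = 10 − 0 − 9 = 1; all invariant factors of ∂_1 are 1 so no torsion. So H_0 = Z.
rank ∂_1 = 9, rank ∂_2 = 6 ⇒ b_1 = 19 − 9 − 6 = 4; all invariant factors of ∂_2 are 1 so no torsion. So H_1 = Z^4.
rank ∂_2 = 6, rank ∂_3 = 1 ⇒ b_2 = 7 − 6 − 1 = 0; all invariant factors of ∂_3 are 1 so no torsion. So H_2 = 0.
rank ∂_3 = 1, rank ∂_4 = 0 ⇒ b_3 = 1 − 1 − 0 = 0. So H_3 = 0.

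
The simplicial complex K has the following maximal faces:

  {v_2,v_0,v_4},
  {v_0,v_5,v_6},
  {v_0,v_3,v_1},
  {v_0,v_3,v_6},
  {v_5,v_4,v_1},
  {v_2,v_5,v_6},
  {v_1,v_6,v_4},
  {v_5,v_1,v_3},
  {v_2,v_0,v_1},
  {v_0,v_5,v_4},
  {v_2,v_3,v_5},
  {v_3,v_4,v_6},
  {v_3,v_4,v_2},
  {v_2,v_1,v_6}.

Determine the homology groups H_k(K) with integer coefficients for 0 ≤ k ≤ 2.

Fix the vertex order v_0 < v_1 < v_2 < v_3 < v_4 < v_5 < v_6 and write every simplex with vertices in increasing order. Then dim K = 2 and the simplices of K are:

  0-simplices (7): [v_0], [v_1], [v_2], [v_3], [v_4], [v_5], [v_6]
  1-simplices (21): (21 of them)
  2-simplices (14): (14 of them)

giving chain groups C_0 ≅ Z^7, C_1 ≅ Z^21, C_2 ≅ Z^14.

Boundary ∂_1: C_1 → C_0 is given by ∂[p,q] = [q] − [p]. For instance
  ∂[v_1,v_3] = [v_3] − [v_1].
The resulting 7×21 matrix has rank 6, and its Smith normal form has invariant factors (1,1,1,1,1,1).

Boundary ∂_2: C_2 → C_1 acts by ∂[p,q,r] = [q,r] − [p,r] + [p,q]. For instance
  ∂[v_0,v_4,v_5] = [v_4,v_5] − [v_0,v_5] + [v_0,v_4],
  ∂[v_1,v_4,v_6] = [v_4,v_6] − [v_1,v_6] + [v_1,v_4].
As a 21×14 matrix over Z this has rank 13, with invariant factors (1,1,1,1,1,1,1,1,1,1,1,1,1).

From H_k ≅ ker(∂_k) / im(∂_{k+1}) we obtain:

  H_0: rank C_0 − rank ∂_1 = 7 − 6 = 1, and the invariant factors of ∂_1 are all 1, so H_0 ≅ Z.
  H_1: rank ker ∂_1 − rank ∂_2 = (21 − 6) − 13 = 2, and the invariant factors of ∂_2 are all 1, so H_1 ≅ Z^2.
  H_2: rank ker ∂_2 − rank ∂_3 = (14 − 13) − 0 = 1, and there is no ∂_3, so H_2 ≅ Z.

H_0 ≅ Z,  H_1 ≅ Z^2,  H_2 ≅ Z.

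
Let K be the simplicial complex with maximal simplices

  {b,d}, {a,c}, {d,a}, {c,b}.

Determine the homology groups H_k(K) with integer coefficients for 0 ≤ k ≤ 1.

Fix the vertex order a < b < c < d and write every simplex with vertices in increasing order. Then dim K = 1 and the simplices of K are:

  0-simplices (4): a, b, c, d
  1-simplices (4): ac, ad, bc, bd

so the chain groups are C_0 ≅ Z^4, C_1 ≅ Z^4.

∂_1: C_1 → C_0 sends each edge [p,q] (with p < q) to q − p.
This gives a 4×4 integer matrix of rank 3; reducing to Smith normal form yields diagonal entries (1,1,1).

Now H_k = ker ∂_k / im ∂_{k+1}, so:

  H_0: rank C_0 − rank ∂_1 = 4 − 3 = 1, and the invariant factors of ∂_1 are all 1, so H_0 ≅ Z.
  H_1: rank ker ∂_1 − rank ∂_2 = (4 − 3) − 0 = 1, and there is no ∂_2, so H_1 ≅ Z.

As a check, the Euler characteristic is 4 − 4 = 0, which agrees with 1 − 1 = 0.
(K is a triangulation of the circle S^1.)

H_0 ≅ Z,  H_1 ≅ Z.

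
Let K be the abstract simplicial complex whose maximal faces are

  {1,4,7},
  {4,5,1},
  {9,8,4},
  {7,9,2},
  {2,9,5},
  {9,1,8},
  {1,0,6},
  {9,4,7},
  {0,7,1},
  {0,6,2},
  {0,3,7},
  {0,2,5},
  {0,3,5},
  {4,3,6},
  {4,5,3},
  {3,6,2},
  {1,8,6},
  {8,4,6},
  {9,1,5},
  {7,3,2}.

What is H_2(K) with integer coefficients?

H_2 = 0.

We work with the vertex ordering 0 < 1 < 2 < 3 < 4 < 5 < 6 < 7 < 8 < 9. The simplices of K, each written with vertices in increasing order, are:

  0-simplices (10): [0], [1], [2], [3], [4], [5], [6], [7], [8], [9]
  1-simplices (30): (30 of them)
  2-simplices (20): (20 of them)

so the chain groups are C_0 ≅ Z^10, C_1 ≅ Z^30, C_2 ≅ Z^20.

The boundary map ∂_1: C_1 → C_0 maps an edge to its endpoints' difference, ∂[p,q] = q − p. For instance
  ∂[1,5] = [5] − [1].
The resulting 10×30 matrix has rank 9, and its Smith normal form has invariant factors (1,1,1,1,1,1,1,1,1).

∂_2: C_2 → C_1 sends each 2-simplex [p,q,r] to [q,r] − [p,r] + [p,q]. For instance
  ∂[0,3,7] = [3,7] − [0,7] + [0,3],
  ∂[1,6,8] = [6,8] − [1,8] + [1,6].
The resulting 30×20 matrix has rank 20, and its Smith normal form has invariant factors (1,1,1,1,1,1,1,1,1,1,1,1,1,1,1,1,1,1,1,2).

From H_k ≅ ker(∂_k) / im(∂_{k+1}) we obtain:

  H_2: rank ker ∂_2 − rank ∂_3 = (20 − 20) − 0 = 0, and there is no ∂_3, so H_2 = 0.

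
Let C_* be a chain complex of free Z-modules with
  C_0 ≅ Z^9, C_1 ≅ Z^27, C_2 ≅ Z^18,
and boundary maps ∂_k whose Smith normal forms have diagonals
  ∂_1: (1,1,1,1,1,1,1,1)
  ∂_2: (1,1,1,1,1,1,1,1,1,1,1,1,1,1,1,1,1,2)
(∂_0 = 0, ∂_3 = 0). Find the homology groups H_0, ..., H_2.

H_0 = Z,  H_1 = Z ⊕ Z/2,  H_2 = 0.

H_0: b_0 = 9 − 0 − 8 = 1; torsion from ∂_1 factors > 1: none. So H_0 = Z.
H_1: b_1 = 27 − 8 − 18 = 1; torsion from ∂_2 factors > 1: [2]. So H_1 = Z ⊕ Z/2.
H_2: b_2 = 18 − 18 − 0 = 0; torsion from ∂_3 factors > 1: none. So H_2 = 0.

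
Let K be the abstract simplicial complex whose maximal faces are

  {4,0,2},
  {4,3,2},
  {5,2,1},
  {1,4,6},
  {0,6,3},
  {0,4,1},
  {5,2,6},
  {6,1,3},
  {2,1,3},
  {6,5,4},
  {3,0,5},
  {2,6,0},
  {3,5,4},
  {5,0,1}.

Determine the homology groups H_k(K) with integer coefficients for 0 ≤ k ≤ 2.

Take the total order 0 < 1 < 2 < 3 < 4 < 5 < 6 on the vertex set. Then K (dimension 2) consists of the simplices:

  0-simplices (7): [0], [1], [2], [3], [4], [5], [6]
  1-simplices (21): [0,1], [0,2], [0,3], [0,4], [0,5], [0,6], [1,2], [1,3], [1,4], [1,5], [1,6], [2,3], [2,4], [2,5], [2,6], [3,4], [3,5], [3,6], [4,5], [4,6], [5,6]
  2-simplices (14): [0,1,4], [0,1,5], [0,2,4], [0,2,6], [0,3,5], [0,3,6], [1,2,3], [1,2,5], [1,3,6], [1,4,6], [2,3,4], [2,5,6], [3,4,5], [4,5,6]

so the chain groups are C_0 ≅ Z^7, C_1 ≅ Z^21, C_2 ≅ Z^14.

∂_1: C_1 → C_0 sends each edge [p,q] (with p < q) to q − p. For instance
  ∂[1,2] = [2] − [1].
This gives a 7×21 integer matrix of rank 6; reducing to Smith normal form yields diagonal entries (1,1,1,1,1,1).

∂_2: C_2 → C_1 sends each 2-simplex [p,q,r] to [q,r] − [p,r] + [p,q]. For instance
  ∂[0,3,6] = [3,6] − [0,6] + [0,3],
  ∂[0,2,4] = [2,4] − [0,4] + [0,2].
The 21×14 boundary matrix has rank 13 and Smith normal form diag(1,1,1,1,1,1,1,1,1,1,1,1,1).

Computing H_k = (kernel of ∂_k) / (image of ∂_{k+1}):

  H_0: rank C_0 − rank ∂_1 = 7 − 6 = 1, and the invariant factors of ∂_1 are all 1, so H_0 = Z.
  H_1: rank ker ∂_1 − rank ∂_2 = (21 − 6) − 13 = 2, and the invariant factors of ∂_2 are all 1, so H_1 = Z^2.
  H_2: rank ker ∂_2 − rank ∂_3 = (14 − 13) − 0 = 1, and there is no ∂_3, so H_2 = Z.

H_0 = Z,  H_1 = Z^2,  H_2 = Z.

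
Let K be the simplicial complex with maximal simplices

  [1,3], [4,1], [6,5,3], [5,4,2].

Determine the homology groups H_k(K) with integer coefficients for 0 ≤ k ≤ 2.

H_0 = Z,  H_1 = Z,  H_2 = 0.

We work with the vertex ordering 1 < 2 < 3 < 4 < 5 < 6. The simplices of K, each written with vertices in increasing order, are:

  0-simplices (6): [1], [2], [3], [4], [5], [6]
  1-simplices (8): [1,3], [1,4], [2,4], [2,5], [3,5], [3,6], [4,5], [5,6]
  2-simplices (2): [2,4,5], [3,5,6]

so the chain groups are C_0 ≅ Z^6, C_1 ≅ Z^8, C_2 ≅ Z^2.

Boundary ∂_1: C_1 → C_0 is given by ∂[p,q] = [q] − [p]. For instance
  ∂[3,5] = [5] − [3].
The resulting 6×8 matrix has rank 5, and its Smith normal form has invariant factors (1,1,1,1,1).

Boundary ∂_2: C_2 → C_1 maps a triangle to the signed sum of its edges. For instance
  ∂[2,4,5] = [4,5] − [2,5] + [2,4],
  ∂[3,5,6] = [5,6] − [3,6] + [3,5].
This gives a 8×2 integer matrix of rank 2; reducing to Smith normal form yields diagonal entries (1,1).

Computing H_k = (kernel of ∂_k) / (image of ∂_{k+1}):

  H_0: rank C_0 − rank ∂_1 = 6 − 5 = 1, and the invariant factors of ∂_1 are all 1, so H_0 = Z.
  H_1: rank ker ∂_1 − rank ∂_2 = (8 − 5) − 2 = 1, and the invariant factors of ∂_2 are all 1, so H_1 = Z.
  H_2: rank ker ∂_2 − rank ∂_3 = (2 − 2) − 0 = 0, and there is no ∂_3, so H_2 = 0.

As a check, the Euler characteristic is 6 − 8 + 2 = 0, which agrees with 1 − 1 + 0 = 0.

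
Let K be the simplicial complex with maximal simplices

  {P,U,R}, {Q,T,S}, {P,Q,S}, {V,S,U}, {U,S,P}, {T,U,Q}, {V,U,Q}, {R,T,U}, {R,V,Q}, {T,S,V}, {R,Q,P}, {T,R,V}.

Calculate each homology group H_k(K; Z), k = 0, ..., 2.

K has 7 vertices, 18 edges, 12 triangles.
rank ∂_0 = 0, rank ∂_1 = 6 ⇒ b_0 = 7 − 0 − 6 = 1; all invariant factors of ∂_1 are 1 so no torsion. So H_0 = Z.
rank ∂_1 = 6, rank ∂_2 = 12 ⇒ b_1 = 18 − 6 − 12 = 0; ∂_2 has invariant factor(s) [2] giving torsion. So H_1 = Z/2.
rank ∂_2 = 12, rank ∂_3 = 0 ⇒ b_2 = 12 − 12 − 0 = 0. So H_2 = 0.

H_0 = Z,  H_1 = Z/2,  H_2 = 0.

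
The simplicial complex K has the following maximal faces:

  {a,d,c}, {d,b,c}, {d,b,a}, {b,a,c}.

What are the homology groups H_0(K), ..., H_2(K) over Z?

H_0 = Z,  H_1 = 0,  H_2 = Z.

Order the vertices as a < b < c < d. Listing each simplex with vertices in this order, K has dimension 2 with simplices:

  0-simplices (4): a, b, c, d
  1-simplices (6): ab, ac, ad, bc, bd, cd
  2-simplices (4): abc, abd, acd, bcd

so the chain groups are C_0 ≅ Z^4, C_1 ≅ Z^6, C_2 ≅ Z^4.

∂_1: C_1 → C_0 is given by ∂[p,q] = [q] − [p].
This gives a 4×6 integer matrix of rank 3; reducing to Smith normal form yields diagonal entries (1,1,1).

Boundary ∂_2: C_2 → C_1 maps a triangle to the signed sum of its edges. For instance
  ∂abc = bc − ac + ab,
  ∂abd = bd − ad + ab.
The 6×4 boundary matrix has rank 3 and Smith normal form diag(1,1,1).

Computing H_k = (kernel of ∂_k) / (image of ∂_{k+1}):

  H_0: rank C_0 − rank ∂_1 = 4 − 3 = 1, and the invariant factors of ∂_1 are all 1, so H_0 = Z.
  H_1: rank ker ∂_1 − rank ∂_2 = (6 − 3) − 3 = 0, and the invariant factors of ∂_2 are all 1, so H_1 = 0.
  H_2: rank ker ∂_2 − rank ∂_3 = (4 − 3) − 0 = 1, and there is no ∂_3, so H_2 = Z.

As a check, the Euler characteristic is 4 − 6 + 4 = 2, which agrees with 1 − 0 + 1 = 2.
(K is a triangulation of the 2-sphere S^2.)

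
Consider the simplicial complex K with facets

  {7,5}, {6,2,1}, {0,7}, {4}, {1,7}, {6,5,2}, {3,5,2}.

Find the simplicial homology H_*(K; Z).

H_0 ≅ Z^2,  H_1 ≅ Z,  H_2 = 0.

K has 8 vertices, 10 edges, 3 triangles.
rank ∂_0 = 0, rank ∂_1 = 6 ⇒ b_0 = 8 − 0 − 6 = 2; all invariant factors of ∂_1 are 1 so no torsion. So H_0 ≅ Z^2.
rank ∂_1 = 6, rank ∂_2 = 3 ⇒ b_1 = 10 − 6 − 3 = 1; all invariant factors of ∂_2 are 1 so no torsion. So H_1 ≅ Z.
rank ∂_2 = 3, rank ∂_3 = 0 ⇒ b_2 = 3 − 3 − 0 = 0. So H_2 ≅ 0.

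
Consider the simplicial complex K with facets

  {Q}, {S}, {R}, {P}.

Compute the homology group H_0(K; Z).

H_0 ≅ Z^4.

Take the total order P < Q < R < S on the vertex set. Then K (dimension 0) consists of the simplices:

  0-simplices (4): P, Q, R, S

giving chain groups C_0 ≅ Z^4.

Reading off H_k = ker ∂_k / im ∂_{k+1}:

  H_0: rank C_0 − rank ∂_1 = 4 − 0 = 4, and there is no ∂_1, so H_0 ≅ Z^4.

(K is a triangulation of a set of 4 points.)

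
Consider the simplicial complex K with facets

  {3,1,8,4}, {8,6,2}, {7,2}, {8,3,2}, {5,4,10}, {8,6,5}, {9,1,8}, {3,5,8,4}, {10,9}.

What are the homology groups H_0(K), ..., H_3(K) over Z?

H_0 = Z,  H_1 = Z,  H_2 = 0,  H_3 = 0.

Fix the vertex order 1 < 2 < 3 < 4 < 5 < 6 < 7 < 8 < 9 < 10 and write every simplex with vertices in increasing order. Then dim K = 3 and the simplices of K are:

  0-simplices (10): [1], [2], [3], [4], [5], [6], [7], [8], [9], [10]
  1-simplices (20): [1,3], [1,4], [1,8], [1,9], [2,3], [2,6], [2,7], [2,8], [3,4], [3,5], [3,8], [4,5], [4,8], [4,10], [5,6], [5,8], [5,10], [6,8], [8,9], [9,10]
  2-simplices (12): [1,3,4], [1,3,8], [1,4,8], [1,8,9], [2,3,8], [2,6,8], [3,4,5], [3,4,8], [3,5,8], [4,5,8], [4,5,10], [5,6,8]
  3-simplices (2): [1,3,4,8], [3,4,5,8]

so the chain groups are C_0 ≅ Z^10, C_1 ≅ Z^20, C_2 ≅ Z^12, C_3 ≅ Z^2.

∂_1: C_1 → C_0 sends each edge [p,q] (with p < q) to q − p.
This gives a 10×20 integer matrix of rank 9; reducing to Smith normal form yields diagonal entries (1,1,1,1,1,1,1,1,1).

The boundary map ∂_2: C_2 → C_1 sends each 2-simplex [p,q,r] to [q,r] − [p,r] + [p,q]. For instance
  ∂[2,3,8] = [3,8] − [2,8] + [2,3],
  ∂[3,5,8] = [5,8] − [3,8] + [3,5].
This gives a 20×12 integer matrix of rank 10; reducing to Smith normal form yields diagonal entries (1,1,1,1,1,1,1,1,1,1).

The boundary map ∂_3: C_3 → C_2 sends each 3-simplex σ to the alternating sum Σ_i (−1)^i (σ with its i-th vertex removed). For instance
  ∂[3,4,5,8] = [4,5,8] − [3,5,8] + [3,4,8] − [3,4,5],
  ∂[1,3,4,8] = [3,4,8] − [1,4,8] + [1,3,8] − [1,3,4].
The resulting 12×2 matrix has rank 2, and its Smith normal form has invariant factors (1,1).

Reading off H_k = ker ∂_k / im ∂_{k+1}:

  H_0: rank C_0 − rank ∂_1 = 10 − 9 = 1, and the invariant factors of ∂_1 are all 1, so H_0 ≅ Z.
  H_1: rank ker ∂_1 − rank ∂_2 = (20 − 9) − 10 = 1, and the invariant factors of ∂_2 are all 1, so H_1 ≅ Z.
  H_2: rank ker ∂_2 − rank ∂_3 = (12 − 10) − 2 = 0, and the invariant factors of ∂_3 are all 1, so H_2 ≅ 0.
  H_3: rank ker ∂_3 − rank ∂_4 = (2 − 2) − 0 = 0, and there is no ∂_4, so H_3 ≅ 0.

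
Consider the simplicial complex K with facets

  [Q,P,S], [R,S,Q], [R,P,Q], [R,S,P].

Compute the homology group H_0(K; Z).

Fix the vertex order P < Q < R < S and write every simplex with vertices in increasing order. Then dim K = 2 and the simplices of K are:

  0-simplices (4): P, Q, R, S
  1-simplices (6): PQ, PR, PS, QR, QS, RS
  2-simplices (4): PQR, PQS, PRS, QRS

giving chain groups C_0 ≅ Z^4, C_1 ≅ Z^6, C_2 ≅ Z^4.

∂_1: C_1 → C_0 sends each edge [p,q] (with p < q) to q − p.
This gives a 4×6 integer matrix of rank 3; reducing to Smith normal form yields diagonal entries (1,1,1).

∂_2: C_2 → C_1 acts by ∂[p,q,r] = [q,r] − [p,r] + [p,q]. For instance
  ∂PQR = QR − PR + PQ,
  ∂PQS = QS − PS + PQ.
As a 6×4 matrix over Z this has rank 3, with invariant factors (1,1,1).

Computing H_k = (kernel of ∂_k) / (image of ∂_{k+1}):

  H_0: rank C_0 − rank ∂_1 = 4 − 3 = 1, and the invariant factors of ∂_1 are all 1, so H_0 = Z.

(K is a triangulation of the 2-sphere S^2.)

H_0 ≅ Z.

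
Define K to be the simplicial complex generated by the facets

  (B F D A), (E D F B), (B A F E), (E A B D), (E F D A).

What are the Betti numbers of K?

K has 5 vertices, 10 edges, 10 triangles, 5 3-simplices.
rank ∂_0 = 0, rank ∂_1 = 4 ⇒ b_0 = 5 − 0 − 4 = 1; all invariant factors of ∂_1 are 1 so no torsion. So H_0 = Z.
rank ∂_1 = 4, rank ∂_2 = 6 ⇒ b_1 = 10 − 4 − 6 = 0; all invariant factors of ∂_2 are 1 so no torsion. So H_1 = 0.
rank ∂_2 = 6, rank ∂_3 = 4 ⇒ b_2 = 10 − 6 − 4 = 0; all invariant factors of ∂_3 are 1 so no torsion. So H_2 = 0.
rank ∂_3 = 4, rank ∂_4 = 0 ⇒ b_3 = 5 − 4 − 0 = 1. So H_3 = Z.

b_0 = 1, b_1 = 0, b_2 = 0, b_3 = 1.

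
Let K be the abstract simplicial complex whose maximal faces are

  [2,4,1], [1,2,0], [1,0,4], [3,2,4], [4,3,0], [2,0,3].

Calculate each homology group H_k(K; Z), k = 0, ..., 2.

Fix the vertex order 0 < 1 < 2 < 3 < 4 and write every simplex with vertices in increasing order. Then dim K = 2 and the simplices of K are:

  0-simplices (5): [0], [1], [2], [3], [4]
  1-simplices (9): [0,1], [0,2], [0,3], [0,4], [1,2], [1,4], [2,3], [2,4], [3,4]
  2-simplices (6): [0,1,2], [0,1,4], [0,2,3], [0,3,4], [1,2,4], [2,3,4]

giving chain groups C_0 ≅ Z^5, C_1 ≅ Z^9, C_2 ≅ Z^6.

∂_1: C_1 → C_0 sends each edge [p,q] (with p < q) to q − p.
The 5×9 boundary matrix has rank 4 and Smith normal form diag(1,1,1,1).

The boundary map ∂_2: C_2 → C_1 acts by ∂[p,q,r] = [q,r] − [p,r] + [p,q]. For instance
  ∂[0,2,3] = [2,3] − [0,3] + [0,2],
  ∂[0,3,4] = [3,4] − [0,4] + [0,3].
As a 9×6 matrix over Z this has rank 5, with invariant factors (1,1,1,1,1).

From H_k ≅ ker(∂_k) / im(∂_{k+1}) we obtain:

  H_0: rank C_0 − rank ∂_1 = 5 − 4 = 1, and the invariant factors of ∂_1 are all 1, so H_0 ≅ Z.
  H_1: rank ker ∂_1 − rank ∂_2 = (9 − 4) − 5 = 0, and the invariant factors of ∂_2 are all 1, so H_1 ≅ 0.
  H_2: rank ker ∂_2 − rank ∂_3 = (6 − 5) − 0 = 1, and there is no ∂_3, so H_2 ≅ Z.

H_0 = Z,  H_1 = 0,  H_2 = Z.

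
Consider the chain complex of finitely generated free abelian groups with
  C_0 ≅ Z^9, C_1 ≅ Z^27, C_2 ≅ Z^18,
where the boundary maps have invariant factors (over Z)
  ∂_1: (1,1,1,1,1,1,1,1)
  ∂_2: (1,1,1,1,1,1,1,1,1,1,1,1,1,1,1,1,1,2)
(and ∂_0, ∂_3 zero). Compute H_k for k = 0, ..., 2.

H_0: b_0 = 9 − 0 − 8 = 1; torsion from ∂_1 factors > 1: none. So H_0 ≅ Z.
H_1: b_1 = 27 − 8 − 18 = 1; torsion from ∂_2 factors > 1: [2]. So H_1 ≅ Z ⊕ Z_2.
H_2: b_2 = 18 − 18 − 0 = 0; torsion from ∂_3 factors > 1: none. So H_2 ≅ 0.

H_0 ≅ Z,  H_1 ≅ Z ⊕ Z_2,  H_2 = 0.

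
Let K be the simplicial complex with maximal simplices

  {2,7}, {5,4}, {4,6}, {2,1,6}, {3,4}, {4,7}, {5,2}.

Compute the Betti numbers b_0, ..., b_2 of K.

Take the total order 1 < 2 < 3 < 4 < 5 < 6 < 7 on the vertex set. Then K (dimension 2) consists of the simplices:

  0-simplices (7): [1], [2], [3], [4], [5], [6], [7]
  1-simplices (9): [1,2], [1,6], [2,5], [2,6], [2,7], [3,4], [4,5], [4,6], [4,7]
  2-simplices (1): [1,2,6]

so the chain groups are C_0 ≅ Z^7, C_1 ≅ Z^9, C_2 ≅ Z^1.

The boundary map ∂_1: C_1 → C_0 is given by ∂[p,q] = [q] − [p].
The 7×9 boundary matrix has rank 6 and Smith normal form diag(1,1,1,1,1,1).

Boundary ∂_2: C_2 → C_1 acts by ∂[p,q,r] = [q,r] − [p,r] + [p,q]. For instance
  ∂[1,2,6] = [2,6] − [1,6] + [1,2].
The resulting 9×1 matrix has rank 1, and its Smith normal form has invariant factors (1).

Computing H_k = (kernel of ∂_k) / (image of ∂_{k+1}):

  H_0: rank C_0 − rank ∂_1 = 7 − 6 = 1, and the invariant factors of ∂_1 are all 1, so H_0 ≅ Z.
  H_1: rank ker ∂_1 − rank ∂_2 = (9 − 6) − 1 = 2, and the invariant factors of ∂_2 are all 1, so H_1 ≅ Z^2.
  H_2: rank ker ∂_2 − rank ∂_3 = (1 − 1) − 0 = 0, and there is no ∂_3, so H_2 ≅ 0.

Hence the Betti numbers are b_0 = 1, b_1 = 2, b_2 = 0.

b_0 = 1, b_1 = 2, b_2 = 0.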